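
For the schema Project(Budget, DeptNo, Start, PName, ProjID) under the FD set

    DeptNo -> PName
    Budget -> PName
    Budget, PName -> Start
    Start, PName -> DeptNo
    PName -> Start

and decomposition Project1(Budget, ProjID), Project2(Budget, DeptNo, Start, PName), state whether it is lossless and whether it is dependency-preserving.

lossless and dependency-preserving

Lossless test: (Budget)⁺ = {Budget, DeptNo, Start, PName}, which contains all of one fragment — lossless.
Dependency preservation: every FD's attributes lie within a single fragment, so each can be enforced locally — preserved.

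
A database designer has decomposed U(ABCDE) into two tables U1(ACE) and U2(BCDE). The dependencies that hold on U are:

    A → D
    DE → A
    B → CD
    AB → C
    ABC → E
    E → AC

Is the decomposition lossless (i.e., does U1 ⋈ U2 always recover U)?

Yes

Common attributes: U1 ∩ U2 = {CE}.
Closure of {CE}: E → AC applies, adding A; A → D applies, adding D. So (CE)⁺ = {ACDE}.
This closure contains every attribute of U1, so U1 ∩ U2 → U1. The join is lossless.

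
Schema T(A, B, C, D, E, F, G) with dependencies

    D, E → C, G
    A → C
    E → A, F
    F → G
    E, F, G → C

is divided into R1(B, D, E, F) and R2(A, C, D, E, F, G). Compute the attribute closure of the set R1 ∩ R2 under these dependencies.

A, C, D, E, F, G

R1 ∩ R2 = {D, E, F}.
D, E → C, G applies, adding C, G
E → A, F applies, adding A
Closure: {A, C, D, E, F, G}.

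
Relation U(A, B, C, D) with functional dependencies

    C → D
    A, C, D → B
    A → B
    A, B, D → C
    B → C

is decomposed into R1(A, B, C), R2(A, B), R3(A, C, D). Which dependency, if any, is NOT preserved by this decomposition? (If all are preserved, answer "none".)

C → D lies within R3.
A, C, D → B: restricted closure across fragments reaches B.
A → B lies within R1.
A, B, D → C: restricted closure across fragments reaches C.
B → C lies within R1.
Every dependency is enforceable on the fragments, so the decomposition is dependency-preserving.

none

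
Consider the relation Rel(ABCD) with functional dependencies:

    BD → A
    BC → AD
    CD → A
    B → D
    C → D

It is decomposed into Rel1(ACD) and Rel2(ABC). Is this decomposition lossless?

Yes

Common attributes: Rel1 ∩ Rel2 = {AC}.
Closure of {AC}: C → D applies, adding D. So (AC)⁺ = {ACD}.
This closure contains every attribute of Rel1, so Rel1 ∩ Rel2 → Rel1. The join is lossless.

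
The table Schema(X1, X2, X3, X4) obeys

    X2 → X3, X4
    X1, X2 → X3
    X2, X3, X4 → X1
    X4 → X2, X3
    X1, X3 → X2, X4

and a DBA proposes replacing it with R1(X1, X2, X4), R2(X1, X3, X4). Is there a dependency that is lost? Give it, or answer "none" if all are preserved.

X2 → X3, X4: restricted closure across fragments reaches X3, X4.
X1, X2 → X3: restricted closure across fragments reaches X3.
X2, X3, X4 → X1: restricted closure across fragments reaches X1.
X4 → X2, X3: restricted closure across fragments reaches X2, X3.
X1, X3 → X2, X4: restricted closure across fragments reaches X2, X4.
Every dependency is enforceable on the fragments, so the decomposition is dependency-preserving.

none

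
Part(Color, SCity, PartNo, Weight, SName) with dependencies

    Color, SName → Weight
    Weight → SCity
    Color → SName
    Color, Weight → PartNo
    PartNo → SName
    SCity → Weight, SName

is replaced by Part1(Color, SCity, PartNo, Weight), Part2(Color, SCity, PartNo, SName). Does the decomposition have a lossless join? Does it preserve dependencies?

Lossless test: (Color, SCity, PartNo)⁺ = {Color, SCity, PartNo, Weight, SName}, which contains all of one fragment — lossless.
Dependency preservation: Color, SName → Weight; SCity → Weight, SName are not contained in any single fragment, but the restricted closure of each left-hand side across the fragments still reaches the right-hand side; the remaining FDs each lie inside some fragment. All dependencies are preserved.

lossless and dependency-preserving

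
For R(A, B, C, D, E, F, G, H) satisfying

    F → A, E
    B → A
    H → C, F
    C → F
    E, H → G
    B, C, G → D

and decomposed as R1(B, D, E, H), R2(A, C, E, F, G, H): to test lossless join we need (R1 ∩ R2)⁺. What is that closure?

R1 ∩ R2 = {E, H}.
H → C, F applies, adding C, F
E, H → G applies, adding G
F → A, E applies, adding A
Closure: {A, C, E, F, G, H}.

A, C, E, F, G, H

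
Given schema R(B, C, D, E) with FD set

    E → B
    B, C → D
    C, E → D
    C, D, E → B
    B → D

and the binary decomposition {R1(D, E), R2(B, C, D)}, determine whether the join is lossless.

Common attributes: R1 ∩ R2 = {D}.
No dependency enlarges {D}, so (D)⁺ = {D}.
The closure contains neither all of R1 = {D, E} nor all of R2 = {B, C, D}, so the common attributes are not a superkey of either fragment. The join is lossy.

No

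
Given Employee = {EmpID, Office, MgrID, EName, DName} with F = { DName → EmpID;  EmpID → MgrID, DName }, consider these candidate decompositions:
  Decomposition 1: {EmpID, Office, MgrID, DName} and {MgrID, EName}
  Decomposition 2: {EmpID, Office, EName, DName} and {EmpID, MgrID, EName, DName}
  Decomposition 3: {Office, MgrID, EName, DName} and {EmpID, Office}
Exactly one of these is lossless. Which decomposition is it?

Decomposition 2

Decomposition 1: common = {MgrID}, closure = {MgrID} → lossy.
Decomposition 2: common = {EmpID, EName, DName}, closure = {EmpID, MgrID, EName, DName} → lossless.
Decomposition 3: common = {Office}, closure = {Office} → lossy.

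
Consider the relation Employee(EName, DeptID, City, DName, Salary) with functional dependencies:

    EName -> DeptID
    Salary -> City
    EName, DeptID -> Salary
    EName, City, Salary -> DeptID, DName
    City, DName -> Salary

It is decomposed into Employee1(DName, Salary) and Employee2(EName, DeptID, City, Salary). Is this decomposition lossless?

Common attributes: Employee1 ∩ Employee2 = {Salary}.
Closure of {Salary}: Salary → City applies, adding City. So (Salary)⁺ = {City, Salary}.
The closure contains neither all of Employee1 = {DName, Salary} nor all of Employee2 = {EName, DeptID, City, Salary}, so the common attributes are not a superkey of either fragment. The join is lossy.

No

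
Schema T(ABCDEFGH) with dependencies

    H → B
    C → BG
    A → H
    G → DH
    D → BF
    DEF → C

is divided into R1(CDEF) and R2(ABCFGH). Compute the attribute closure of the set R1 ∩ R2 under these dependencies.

R1 ∩ R2 = {CF}.
C → BG applies, adding BG
G → DH applies, adding DH
Closure: {BCDFGH}.

BCDFGH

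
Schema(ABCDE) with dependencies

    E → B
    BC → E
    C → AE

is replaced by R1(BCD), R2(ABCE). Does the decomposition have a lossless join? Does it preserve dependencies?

lossless and dependency-preserving

Lossless test: (BC)⁺ = {ABCE}, which contains all of one fragment — lossless.
Dependency preservation: every FD's attributes lie within a single fragment, so each can be enforced locally — preserved.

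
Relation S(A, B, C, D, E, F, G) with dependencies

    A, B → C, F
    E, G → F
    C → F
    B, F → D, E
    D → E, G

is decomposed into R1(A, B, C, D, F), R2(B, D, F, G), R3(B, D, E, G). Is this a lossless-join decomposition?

Yes

Chase test. Columns are A, B, C, D, E, F, G; row i has aⱼ where attribute j ∈ Ri, else bᵢⱼ.
Initial tableau (one row per fragment):
  row 1: a1 a2 a3 a4 b15 a6 b17
  row 2: b21 a2 b23 a4 b25 a6 a7
  row 3: b31 a2 b33 a4 a5 b36 a7
Rows 1 and 2 agree on B, F; apply B, F→D, E and equate their D, E entries.
Rows 1 and 2 agree on D; apply D→E, G and equate their E, G entries.
Rows 1 and 3 agree on D; apply D→E, G and equate their E, G entries.
Rows 1 and 3 agree on E, G; apply E, G→F and equate their F entries.
Row 1 is now all distinguished symbols — the join is lossless.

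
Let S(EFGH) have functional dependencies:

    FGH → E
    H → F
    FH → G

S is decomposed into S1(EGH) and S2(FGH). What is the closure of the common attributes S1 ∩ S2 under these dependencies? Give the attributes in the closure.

S1 ∩ S2 = {GH}.
H → F applies, adding F
FGH → E applies, adding E
Closure: {EFGH}.

EFGH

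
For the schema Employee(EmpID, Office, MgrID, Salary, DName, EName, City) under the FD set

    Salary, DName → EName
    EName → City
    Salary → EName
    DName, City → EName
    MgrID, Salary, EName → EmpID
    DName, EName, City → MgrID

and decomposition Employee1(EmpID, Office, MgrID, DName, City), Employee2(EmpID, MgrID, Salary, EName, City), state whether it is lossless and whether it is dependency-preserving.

Lossless test: (EmpID, MgrID, City)⁺ = {EmpID, MgrID, City}, which is a superkey of neither fragment — lossy.
Dependency preservation: the restricted closure of {DName, City} across the fragments never reaches {EName}, so DName, City → EName cannot be enforced without a join — not preserved.

lossy and not dependency-preserving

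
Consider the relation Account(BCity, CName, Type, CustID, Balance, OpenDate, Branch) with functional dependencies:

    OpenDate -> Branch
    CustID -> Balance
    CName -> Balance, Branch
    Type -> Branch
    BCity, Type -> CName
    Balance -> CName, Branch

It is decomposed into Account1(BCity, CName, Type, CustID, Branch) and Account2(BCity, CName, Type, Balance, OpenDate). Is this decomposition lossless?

Common attributes: Account1 ∩ Account2 = {BCity, CName, Type}.
Closure of {BCity, CName, Type}: CName → Balance, Branch applies, adding Balance, Branch. So (BCity, CName, Type)⁺ = {BCity, CName, Type, Balance, Branch}.
The closure contains neither all of Account1 = {BCity, CName, Type, CustID, Branch} nor all of Account2 = {BCity, CName, Type, Balance, OpenDate}, so the common attributes are not a superkey of either fragment. The join is lossy.

No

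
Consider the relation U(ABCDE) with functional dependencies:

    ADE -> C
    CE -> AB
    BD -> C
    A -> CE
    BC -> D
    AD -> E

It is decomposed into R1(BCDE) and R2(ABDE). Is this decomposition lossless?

Common attributes: R1 ∩ R2 = {BDE}.
Closure of {BDE}: BD → C applies, adding C; CE → AB applies, adding A. So (BDE)⁺ = {ABCDE}.
This closure contains every attribute of R1, so R1 ∩ R2 → R1. The join is lossless.

Yes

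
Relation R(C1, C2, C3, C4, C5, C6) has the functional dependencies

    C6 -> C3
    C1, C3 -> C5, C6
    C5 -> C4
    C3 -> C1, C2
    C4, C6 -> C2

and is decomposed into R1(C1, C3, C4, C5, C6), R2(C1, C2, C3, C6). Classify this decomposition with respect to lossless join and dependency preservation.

Lossless test: (C1, C3, C6)⁺ = {C1, C2, C3, C4, C5, C6}, which contains all of one fragment — lossless.
Dependency preservation: C4, C6 → C2 is not contained in any single fragment, but the restricted closure of its left-hand side across the fragments still reaches the right-hand side; the remaining FDs each lie inside some fragment. All dependencies are preserved.

lossless and dependency-preserving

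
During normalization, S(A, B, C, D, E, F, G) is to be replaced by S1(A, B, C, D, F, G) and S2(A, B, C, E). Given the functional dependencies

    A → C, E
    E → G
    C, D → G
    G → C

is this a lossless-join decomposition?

Yes

Common attributes: S1 ∩ S2 = {A, B, C}.
Closure of {A, B, C}: A → C, E applies, adding E; E → G applies, adding G. So (A, B, C)⁺ = {A, B, C, E, G}.
This closure contains every attribute of S2, so S1 ∩ S2 → S2. The join is lossless.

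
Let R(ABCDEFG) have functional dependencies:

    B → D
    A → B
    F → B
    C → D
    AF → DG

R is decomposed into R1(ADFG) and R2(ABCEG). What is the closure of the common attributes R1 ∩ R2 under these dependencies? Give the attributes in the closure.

ABDG

R1 ∩ R2 = {AG}.
A → B applies, adding B
B → D applies, adding D
Closure: {ABDG}.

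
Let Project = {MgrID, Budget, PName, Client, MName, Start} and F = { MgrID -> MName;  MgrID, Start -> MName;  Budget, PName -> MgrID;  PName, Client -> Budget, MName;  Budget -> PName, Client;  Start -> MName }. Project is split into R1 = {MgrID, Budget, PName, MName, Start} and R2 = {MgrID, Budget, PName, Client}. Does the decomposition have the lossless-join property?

Yes

Common attributes: R1 ∩ R2 = {MgrID, Budget, PName}.
Closure of {MgrID, Budget, PName}: MgrID → MName applies, adding MName; Budget → PName, Client applies, adding Client. So (MgrID, Budget, PName)⁺ = {MgrID, Budget, PName, Client, MName}.
This closure contains every attribute of R2, so R1 ∩ R2 → R2. The join is lossless.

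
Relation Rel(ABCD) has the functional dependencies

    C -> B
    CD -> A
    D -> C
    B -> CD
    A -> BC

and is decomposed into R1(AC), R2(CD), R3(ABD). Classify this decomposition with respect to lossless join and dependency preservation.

lossless and dependency-preserving

Lossless test (chase): Rows 1 and 2 agree on C; apply C→B and equate their B entries. Rows 2 and 3 agree on D; apply D→C and equate their C entries. Rows 1 and 2 agree on B; apply B→CD and equate their CD entries. Rows 1 and 3 agree on A; apply A→BC and equate their BC entries. Rows 1 and 2 agree on CD; apply CD→A and equate their A entries. Row 1 is now all distinguished symbols — the join is lossless.
Dependency preservation: C → B; CD → A; B → CD; A → BC are not contained in any single fragment, but the restricted closure of each left-hand side across the fragments still reaches the right-hand side; the remaining FDs each lie inside some fragment. All dependencies are preserved.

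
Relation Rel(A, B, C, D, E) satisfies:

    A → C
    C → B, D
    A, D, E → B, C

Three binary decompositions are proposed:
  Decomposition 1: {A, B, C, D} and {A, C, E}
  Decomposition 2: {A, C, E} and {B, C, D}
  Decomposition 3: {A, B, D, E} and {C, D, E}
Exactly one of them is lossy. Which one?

Decomposition 3

Decomposition 1: common = {A, C}, closure = {A, B, C, D} → lossless.
Decomposition 2: common = {C}, closure = {B, C, D} → lossless.
Decomposition 3: common = {D, E}, closure = {D, E} → lossy.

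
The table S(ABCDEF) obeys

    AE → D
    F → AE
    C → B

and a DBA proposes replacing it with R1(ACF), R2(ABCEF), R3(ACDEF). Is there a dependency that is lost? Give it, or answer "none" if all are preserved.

none

AE → D lies within R3.
F → AE lies within R2.
C → B lies within R2.
Every dependency is enforceable on the fragments, so the decomposition is dependency-preserving.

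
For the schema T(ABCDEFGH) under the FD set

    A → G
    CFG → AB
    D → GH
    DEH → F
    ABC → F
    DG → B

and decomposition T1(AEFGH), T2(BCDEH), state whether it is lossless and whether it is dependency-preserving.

lossy and not dependency-preserving

Lossless test: (EH)⁺ = {EH}, which is a superkey of neither fragment — lossy.
Dependency preservation: the restricted closure of {CFG} across the fragments never reaches {AB}, so CFG → AB cannot be enforced without a join — not preserved.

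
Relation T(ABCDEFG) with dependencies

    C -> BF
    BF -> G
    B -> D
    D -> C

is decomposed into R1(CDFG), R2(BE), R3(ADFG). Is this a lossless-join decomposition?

No

Chase test. Columns are ABCDEFG; row i has aⱼ where attribute j ∈ Ri, else bᵢⱼ.
Initial tableau (one row per fragment):
  row 1: b11 b12 a3 a4 b15 a6 a7
  row 2: b21 a2 b23 b24 a5 b26 b27
  row 3: a1 b32 b33 a4 b35 a6 a7
Rows 1 and 3 agree on D; apply D→C and equate their C entries.
Rows 1 and 3 agree on C; apply C→BF and equate their BF entries.
No row becomes fully distinguished — the join is lossy.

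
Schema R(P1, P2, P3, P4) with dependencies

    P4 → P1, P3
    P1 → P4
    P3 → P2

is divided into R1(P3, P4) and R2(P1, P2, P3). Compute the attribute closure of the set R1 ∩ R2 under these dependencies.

R1 ∩ R2 = {P3}.
P3 → P2 applies, adding P2
Closure: {P2, P3}.

P2, P3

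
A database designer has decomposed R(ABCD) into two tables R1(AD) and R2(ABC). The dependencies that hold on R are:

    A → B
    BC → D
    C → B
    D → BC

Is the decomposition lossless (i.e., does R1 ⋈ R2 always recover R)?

Common attributes: R1 ∩ R2 = {A}.
Closure of {A}: A → B applies, adding B. So (A)⁺ = {AB}.
The closure contains neither all of R1 = {AD} nor all of R2 = {ABC}, so the common attributes are not a superkey of either fragment. The join is lossy.

No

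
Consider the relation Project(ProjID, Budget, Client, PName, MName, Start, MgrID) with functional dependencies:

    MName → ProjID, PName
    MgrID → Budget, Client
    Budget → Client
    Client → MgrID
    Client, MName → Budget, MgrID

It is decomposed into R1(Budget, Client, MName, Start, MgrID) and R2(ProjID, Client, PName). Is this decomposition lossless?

Common attributes: R1 ∩ R2 = {Client}.
Closure of {Client}: Client → MgrID applies, adding MgrID; MgrID → Budget, Client applies, adding Budget. So (Client)⁺ = {Budget, Client, MgrID}.
The closure contains neither all of R1 = {Budget, Client, MName, Start, MgrID} nor all of R2 = {ProjID, Client, PName}, so the common attributes are not a superkey of either fragment. The join is lossy.

No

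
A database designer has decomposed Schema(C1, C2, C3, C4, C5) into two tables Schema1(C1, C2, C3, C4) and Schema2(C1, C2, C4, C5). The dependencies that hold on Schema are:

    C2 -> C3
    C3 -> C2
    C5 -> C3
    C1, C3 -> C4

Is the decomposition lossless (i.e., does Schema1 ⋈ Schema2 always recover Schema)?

Yes

Common attributes: Schema1 ∩ Schema2 = {C1, C2, C4}.
Closure of {C1, C2, C4}: C2 → C3 applies, adding C3. So (C1, C2, C4)⁺ = {C1, C2, C3, C4}.
This closure contains every attribute of Schema1, so Schema1 ∩ Schema2 → Schema1. The join is lossless.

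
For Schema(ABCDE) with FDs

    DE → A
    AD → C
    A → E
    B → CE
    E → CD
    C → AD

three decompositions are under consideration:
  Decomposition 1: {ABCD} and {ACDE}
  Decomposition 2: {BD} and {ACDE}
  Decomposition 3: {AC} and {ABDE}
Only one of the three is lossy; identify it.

Decomposition 2

Decomposition 1: common = {ACD}, closure = {ACDE} → lossless.
Decomposition 2: common = {D}, closure = {D} → lossy.
Decomposition 3: common = {A}, closure = {ACDE} → lossless.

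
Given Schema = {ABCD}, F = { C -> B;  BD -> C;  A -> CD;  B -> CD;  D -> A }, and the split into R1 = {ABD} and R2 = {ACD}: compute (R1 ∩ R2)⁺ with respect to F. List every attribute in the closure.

ABCD

R1 ∩ R2 = {AD}.
A → CD applies, adding C
C → B applies, adding B
Closure: {ABCD}.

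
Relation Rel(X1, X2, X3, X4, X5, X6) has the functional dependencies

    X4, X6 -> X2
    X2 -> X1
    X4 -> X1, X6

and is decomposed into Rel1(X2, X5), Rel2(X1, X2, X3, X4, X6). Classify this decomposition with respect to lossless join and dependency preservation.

lossy but dependency-preserving

Lossless test: (X2)⁺ = {X1, X2}, which is a superkey of neither fragment — lossy.
Dependency preservation: every FD's attributes lie within a single fragment, so each can be enforced locally — preserved.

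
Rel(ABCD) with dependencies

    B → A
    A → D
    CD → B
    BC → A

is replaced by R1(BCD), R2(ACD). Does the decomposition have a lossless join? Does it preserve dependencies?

lossless but not dependency-preserving

Lossless test: (CD)⁺ = {ABCD}, which contains all of one fragment — lossless.
Dependency preservation: the restricted closure of {B} across the fragments never reaches {A}, so B → A cannot be enforced without a join — not preserved.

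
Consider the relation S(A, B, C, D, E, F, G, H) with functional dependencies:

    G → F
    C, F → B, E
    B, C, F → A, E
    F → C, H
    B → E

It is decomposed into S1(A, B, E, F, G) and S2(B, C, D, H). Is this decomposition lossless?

No

Common attributes: S1 ∩ S2 = {B}.
Closure of {B}: B → E applies, adding E. So (B)⁺ = {B, E}.
The closure contains neither all of S1 = {A, B, E, F, G} nor all of S2 = {B, C, D, H}, so the common attributes are not a superkey of either fragment. The join is lossy.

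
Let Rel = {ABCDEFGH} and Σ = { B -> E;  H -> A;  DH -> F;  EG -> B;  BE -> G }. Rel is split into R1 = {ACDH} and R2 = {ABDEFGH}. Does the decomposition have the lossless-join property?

Common attributes: R1 ∩ R2 = {ADH}.
Closure of {ADH}: DH → F applies, adding F. So (ADH)⁺ = {ADFH}.
The closure contains neither all of R1 = {ACDH} nor all of R2 = {ABDEFGH}, so the common attributes are not a superkey of either fragment. The join is lossy.

No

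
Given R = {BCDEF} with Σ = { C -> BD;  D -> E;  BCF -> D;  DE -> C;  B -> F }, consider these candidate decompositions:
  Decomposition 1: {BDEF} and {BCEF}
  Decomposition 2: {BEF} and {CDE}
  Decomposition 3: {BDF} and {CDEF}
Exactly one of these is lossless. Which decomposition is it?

Decomposition 1: common = {BEF}, closure = {BEF} → lossy.
Decomposition 2: common = {E}, closure = {E} → lossy.
Decomposition 3: common = {DF}, closure = {BCDEF} → lossless.

Decomposition 3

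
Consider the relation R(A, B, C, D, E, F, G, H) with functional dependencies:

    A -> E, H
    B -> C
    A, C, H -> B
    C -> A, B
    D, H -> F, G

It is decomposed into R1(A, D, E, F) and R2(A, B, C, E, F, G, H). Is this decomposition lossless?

Common attributes: R1 ∩ R2 = {A, E, F}.
Closure of {A, E, F}: A → E, H applies, adding H. So (A, E, F)⁺ = {A, E, F, H}.
The closure contains neither all of R1 = {A, D, E, F} nor all of R2 = {A, B, C, E, F, G, H}, so the common attributes are not a superkey of either fragment. The join is lossy.

No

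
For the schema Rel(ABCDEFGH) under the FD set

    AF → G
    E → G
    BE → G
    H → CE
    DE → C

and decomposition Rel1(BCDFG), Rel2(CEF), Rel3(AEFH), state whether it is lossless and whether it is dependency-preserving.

Lossless test (chase): Rows 2 and 3 agree on E; apply E→G and equate their G entries. No row becomes fully distinguished — the join is lossy.
Dependency preservation: the restricted closure of {AF} across the fragments never reaches {G}, so AF → G cannot be enforced without a join — not preserved.

lossy and not dependency-preserving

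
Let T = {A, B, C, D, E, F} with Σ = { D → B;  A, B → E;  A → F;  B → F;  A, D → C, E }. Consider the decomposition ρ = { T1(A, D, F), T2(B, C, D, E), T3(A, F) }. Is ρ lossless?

Chase test. Columns are A, B, C, D, E, F; row i has aⱼ where attribute j ∈ Ti, else bᵢⱼ.
Initial tableau (one row per fragment):
  row 1: a1 b12 b13 a4 b15 a6
  row 2: b21 a2 a3 a4 a5 b26
  row 3: a1 b32 b33 b34 b35 a6
Rows 1 and 2 agree on D; apply D→B and equate their B entries.
Rows 1 and 2 agree on B; apply B→F and equate their F entries.
No row becomes fully distinguished — the join is lossy.

No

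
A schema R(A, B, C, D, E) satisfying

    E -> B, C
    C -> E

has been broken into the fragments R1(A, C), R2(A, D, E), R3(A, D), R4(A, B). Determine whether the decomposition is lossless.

Chase test. Columns are A, B, C, D, E; row i has aⱼ where attribute j ∈ Ri, else bᵢⱼ.
Initial tableau (one row per fragment):
  row 1: a1 b12 a3 b14 b15
  row 2: a1 b22 b23 a4 a5
  row 3: a1 b32 b33 a4 b35
  row 4: a1 a2 b43 b44 b45
No row becomes fully distinguished — the join is lossy.

No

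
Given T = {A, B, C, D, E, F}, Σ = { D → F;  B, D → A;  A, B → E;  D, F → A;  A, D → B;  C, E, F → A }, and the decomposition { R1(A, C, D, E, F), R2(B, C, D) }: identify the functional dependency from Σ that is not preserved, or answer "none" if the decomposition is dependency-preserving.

A, B → E

Check A, B → E: no single fragment contains all of {A, B, E}, and the restricted closure of {A, B} across the fragments never reaches {E}.
D → F is preserved.
B, D → A is preserved.
D, F → A is preserved.
A, D → B is preserved.
C, E, F → A is preserved.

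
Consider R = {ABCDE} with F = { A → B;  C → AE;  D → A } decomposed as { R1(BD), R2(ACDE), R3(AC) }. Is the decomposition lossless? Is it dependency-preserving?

lossless but not dependency-preserving

Lossless test (chase): Rows 2 and 3 agree on A; apply A→B and equate their B entries. Rows 2 and 3 agree on C; apply C→AE and equate their AE entries. Rows 1 and 2 agree on D; apply D→A and equate their A entries. Rows 1 and 2 agree on A; apply A→B and equate their B entries. Row 2 is now all distinguished symbols — the join is lossless.
Dependency preservation: the restricted closure of {A} across the fragments never reaches {B}, so A → B cannot be enforced without a join — not preserved.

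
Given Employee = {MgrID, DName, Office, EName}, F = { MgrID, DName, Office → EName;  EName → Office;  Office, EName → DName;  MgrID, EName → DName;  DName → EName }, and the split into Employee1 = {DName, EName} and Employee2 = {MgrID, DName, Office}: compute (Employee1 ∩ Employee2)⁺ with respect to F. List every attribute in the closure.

DName, Office, EName

Employee1 ∩ Employee2 = {DName}.
DName → EName applies, adding EName
EName → Office applies, adding Office
Closure: {DName, Office, EName}.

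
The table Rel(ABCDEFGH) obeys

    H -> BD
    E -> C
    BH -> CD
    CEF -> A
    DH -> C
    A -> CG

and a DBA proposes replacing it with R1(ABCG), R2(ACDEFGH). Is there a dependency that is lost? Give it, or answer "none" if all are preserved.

Check H → BD: no single fragment contains all of {BDH}, and the restricted closure of {H} across the fragments never reaches {BD}.
E → C is preserved.
BH → CD is preserved.
CEF → A is preserved.
DH → C is preserved.
A → CG is preserved.

H -> BD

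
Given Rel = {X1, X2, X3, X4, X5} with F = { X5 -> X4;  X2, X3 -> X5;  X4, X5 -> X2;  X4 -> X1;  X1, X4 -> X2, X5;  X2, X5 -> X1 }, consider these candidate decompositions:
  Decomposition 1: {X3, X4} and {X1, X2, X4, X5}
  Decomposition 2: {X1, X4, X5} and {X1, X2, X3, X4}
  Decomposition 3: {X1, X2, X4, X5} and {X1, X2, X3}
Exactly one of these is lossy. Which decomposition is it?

Decomposition 3

Decomposition 1: common = {X4}, closure = {X1, X2, X4, X5} → lossless.
Decomposition 2: common = {X1, X4}, closure = {X1, X2, X4, X5} → lossless.
Decomposition 3: common = {X1, X2}, closure = {X1, X2} → lossy.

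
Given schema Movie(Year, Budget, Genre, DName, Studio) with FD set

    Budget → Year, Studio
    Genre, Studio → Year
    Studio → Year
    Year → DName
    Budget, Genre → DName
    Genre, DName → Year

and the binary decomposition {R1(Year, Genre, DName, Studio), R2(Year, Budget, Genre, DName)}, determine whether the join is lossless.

Common attributes: R1 ∩ R2 = {Year, Genre, DName}.
No dependency enlarges {Year, Genre, DName}, so (Year, Genre, DName)⁺ = {Year, Genre, DName}.
The closure contains neither all of R1 = {Year, Genre, DName, Studio} nor all of R2 = {Year, Budget, Genre, DName}, so the common attributes are not a superkey of either fragment. The join is lossy.

No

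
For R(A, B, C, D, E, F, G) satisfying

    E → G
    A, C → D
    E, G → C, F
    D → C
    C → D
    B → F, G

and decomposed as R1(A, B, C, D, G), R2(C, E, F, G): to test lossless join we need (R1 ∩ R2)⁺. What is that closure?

R1 ∩ R2 = {C, G}.
C → D applies, adding D
Closure: {C, D, G}.

C, D, G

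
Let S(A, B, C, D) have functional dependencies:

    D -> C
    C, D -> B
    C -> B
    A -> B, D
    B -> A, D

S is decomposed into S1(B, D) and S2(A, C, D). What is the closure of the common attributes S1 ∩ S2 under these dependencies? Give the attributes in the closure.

S1 ∩ S2 = {D}.
D → C applies, adding C
C, D → B applies, adding B
B → A, D applies, adding A
Closure: {A, B, C, D}.

A, B, C, D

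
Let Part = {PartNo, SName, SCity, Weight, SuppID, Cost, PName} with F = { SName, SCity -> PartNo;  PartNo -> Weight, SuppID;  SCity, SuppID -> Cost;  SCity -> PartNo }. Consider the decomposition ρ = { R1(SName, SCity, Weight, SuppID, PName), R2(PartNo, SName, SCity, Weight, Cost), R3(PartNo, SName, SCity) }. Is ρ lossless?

Yes

Chase test. Columns are PartNo, SName, SCity, Weight, SuppID, Cost, PName; row i has aⱼ where attribute j ∈ Ri, else bᵢⱼ.
Initial tableau (one row per fragment):
  row 1: b11 a2 a3 a4 a5 b16 a7
  row 2: a1 a2 a3 a4 b25 a6 b27
  row 3: a1 a2 a3 b34 b35 b36 b37
Rows 1 and 2 agree on SName, SCity; apply SName, SCity→PartNo and equate their PartNo entries.
Rows 1 and 2 agree on PartNo; apply PartNo→Weight, SuppID and equate their Weight, SuppID entries.
Rows 1 and 3 agree on PartNo; apply PartNo→Weight, SuppID and equate their Weight, SuppID entries.
Rows 1 and 2 agree on SCity, SuppID; apply SCity, SuppID→Cost and equate their Cost entries.
Rows 1 and 3 agree on SCity, SuppID; apply SCity, SuppID→Cost and equate their Cost entries.
Row 1 is now all distinguished symbols — the join is lossless.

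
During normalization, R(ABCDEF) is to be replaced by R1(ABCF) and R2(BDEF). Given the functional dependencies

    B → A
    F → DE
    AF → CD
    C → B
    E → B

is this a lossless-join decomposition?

Common attributes: R1 ∩ R2 = {BF}.
Closure of {BF}: B → A applies, adding A; F → DE applies, adding DE; AF → CD applies, adding C. So (BF)⁺ = {ABCDEF}.
This closure contains every attribute of R1, so R1 ∩ R2 → R1. The join is lossless.

Yes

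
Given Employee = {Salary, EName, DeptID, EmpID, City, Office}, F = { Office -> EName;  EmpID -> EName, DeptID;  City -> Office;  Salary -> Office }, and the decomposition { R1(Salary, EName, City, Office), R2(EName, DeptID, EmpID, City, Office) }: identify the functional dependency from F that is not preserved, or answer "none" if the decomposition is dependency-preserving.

none

Office → EName lies within R1.
EmpID → EName, DeptID lies within R2.
City → Office lies within R1.
Salary → Office lies within R1.
Every dependency is enforceable on the fragments, so the decomposition is dependency-preserving.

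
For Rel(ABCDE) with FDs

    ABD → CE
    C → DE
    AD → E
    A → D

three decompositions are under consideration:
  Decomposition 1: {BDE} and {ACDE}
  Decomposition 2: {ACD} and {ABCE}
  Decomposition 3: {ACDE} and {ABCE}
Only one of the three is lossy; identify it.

Decomposition 1: common = {DE}, closure = {DE} → lossy.
Decomposition 2: common = {AC}, closure = {ACDE} → lossless.
Decomposition 3: common = {ACE}, closure = {ACDE} → lossless.

Decomposition 1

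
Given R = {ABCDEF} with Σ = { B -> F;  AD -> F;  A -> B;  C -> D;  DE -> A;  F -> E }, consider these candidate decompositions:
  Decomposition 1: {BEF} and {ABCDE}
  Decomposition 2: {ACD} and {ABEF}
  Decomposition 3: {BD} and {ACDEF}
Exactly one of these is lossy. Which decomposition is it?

Decomposition 3

Decomposition 1: common = {BE}, closure = {BEF} → lossless.
Decomposition 2: common = {A}, closure = {ABEF} → lossless.
Decomposition 3: common = {D}, closure = {D} → lossy.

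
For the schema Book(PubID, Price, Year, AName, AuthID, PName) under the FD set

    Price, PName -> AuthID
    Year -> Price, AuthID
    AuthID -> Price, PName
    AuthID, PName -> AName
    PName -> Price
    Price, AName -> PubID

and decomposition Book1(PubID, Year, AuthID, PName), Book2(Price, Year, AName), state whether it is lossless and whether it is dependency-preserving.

Lossless test: (Year)⁺ = {PubID, Price, Year, AName, AuthID, PName}, which contains all of one fragment — lossless.
Dependency preservation: the restricted closure of {AuthID} across the fragments never reaches {Price, PName}, so AuthID → Price, PName cannot be enforced without a join — not preserved.

lossless but not dependency-preserving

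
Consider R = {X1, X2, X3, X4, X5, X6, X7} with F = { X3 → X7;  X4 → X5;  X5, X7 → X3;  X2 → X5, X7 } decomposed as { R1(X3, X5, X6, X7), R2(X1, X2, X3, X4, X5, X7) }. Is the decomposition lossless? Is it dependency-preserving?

Lossless test: (X3, X5, X7)⁺ = {X3, X5, X7}, which is a superkey of neither fragment — lossy.
Dependency preservation: every FD's attributes lie within a single fragment, so each can be enforced locally — preserved.

lossy but dependency-preserving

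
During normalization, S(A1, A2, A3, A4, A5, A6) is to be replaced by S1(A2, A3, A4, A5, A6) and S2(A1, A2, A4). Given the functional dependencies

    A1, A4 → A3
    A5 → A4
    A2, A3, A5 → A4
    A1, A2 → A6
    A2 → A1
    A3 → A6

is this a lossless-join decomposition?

Yes

Common attributes: S1 ∩ S2 = {A2, A4}.
Closure of {A2, A4}: A2 → A1 applies, adding A1; A1, A4 → A3 applies, adding A3; A1, A2 → A6 applies, adding A6. So (A2, A4)⁺ = {A1, A2, A3, A4, A6}.
This closure contains every attribute of S2, so S1 ∩ S2 → S2. The join is lossless.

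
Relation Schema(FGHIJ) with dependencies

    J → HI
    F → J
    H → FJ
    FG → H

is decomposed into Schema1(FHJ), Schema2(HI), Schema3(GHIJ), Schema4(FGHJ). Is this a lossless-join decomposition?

Yes

Chase test. Columns are FGHIJ; row i has aⱼ where attribute j ∈ Schemai, else bᵢⱼ.
Initial tableau (one row per fragment):
  row 1: a1 b12 a3 b14 a5
  row 2: b21 b22 a3 a4 b25
  row 3: b31 a2 a3 a4 a5
  row 4: a1 a2 a3 b44 a5
Rows 1 and 3 agree on J; apply J→HI and equate their HI entries.
Rows 1 and 4 agree on J; apply J→HI and equate their HI entries.
Rows 1 and 2 agree on H; apply H→FJ and equate their FJ entries.
Rows 1 and 3 agree on H; apply H→FJ and equate their FJ entries.
Row 3 is now all distinguished symbols — the join is lossless.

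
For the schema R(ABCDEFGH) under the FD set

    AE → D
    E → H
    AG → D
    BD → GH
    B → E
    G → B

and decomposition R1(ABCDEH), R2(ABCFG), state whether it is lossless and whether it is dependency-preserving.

lossless but not dependency-preserving

Lossless test: (ABC)⁺ = {ABCDEGH}, which contains all of one fragment — lossless.
Dependency preservation: the restricted closure of {BD} across the fragments never reaches {GH}, so BD → GH cannot be enforced without a join — not preserved.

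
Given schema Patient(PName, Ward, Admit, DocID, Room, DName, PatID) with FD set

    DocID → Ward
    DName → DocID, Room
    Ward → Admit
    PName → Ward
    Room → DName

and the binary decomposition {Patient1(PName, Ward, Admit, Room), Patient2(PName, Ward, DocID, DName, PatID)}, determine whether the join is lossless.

Common attributes: Patient1 ∩ Patient2 = {PName, Ward}.
Closure of {PName, Ward}: Ward → Admit applies, adding Admit. So (PName, Ward)⁺ = {PName, Ward, Admit}.
The closure contains neither all of Patient1 = {PName, Ward, Admit, Room} nor all of Patient2 = {PName, Ward, DocID, DName, PatID}, so the common attributes are not a superkey of either fragment. The join is lossy.

No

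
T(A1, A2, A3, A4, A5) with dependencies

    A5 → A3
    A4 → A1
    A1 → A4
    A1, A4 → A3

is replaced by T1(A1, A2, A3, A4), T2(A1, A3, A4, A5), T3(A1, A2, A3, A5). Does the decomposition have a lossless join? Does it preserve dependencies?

lossless and dependency-preserving

Lossless test (chase): Rows 1 and 3 agree on A1; apply A1→A4 and equate their A4 entries. Row 3 is now all distinguished symbols — the join is lossless.
Dependency preservation: every FD's attributes lie within a single fragment, so each can be enforced locally — preserved.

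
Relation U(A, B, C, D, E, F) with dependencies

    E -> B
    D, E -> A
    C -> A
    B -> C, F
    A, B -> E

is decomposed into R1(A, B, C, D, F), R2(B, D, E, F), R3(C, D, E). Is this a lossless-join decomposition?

Chase test. Columns are A, B, C, D, E, F; row i has aⱼ where attribute j ∈ Ri, else bᵢⱼ.
Initial tableau (one row per fragment):
  row 1: a1 a2 a3 a4 b15 a6
  row 2: b21 a2 b23 a4 a5 a6
  row 3: b31 b32 a3 a4 a5 b36
Rows 2 and 3 agree on E; apply E→B and equate their B entries.
Rows 2 and 3 agree on D, E; apply D, E→A and equate their A entries.
Rows 1 and 3 agree on C; apply C→A and equate their A entries.
Rows 1 and 2 agree on B; apply B→C, F and equate their C, F entries.
Rows 1 and 3 agree on B; apply B→C, F and equate their C, F entries.
Rows 1 and 2 agree on A, B; apply A, B→E and equate their E entries.
Row 1 is now all distinguished symbols — the join is lossless.

Yes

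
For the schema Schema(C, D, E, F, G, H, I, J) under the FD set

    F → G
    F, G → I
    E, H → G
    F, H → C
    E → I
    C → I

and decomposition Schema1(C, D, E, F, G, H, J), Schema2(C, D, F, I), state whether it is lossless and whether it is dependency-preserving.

lossless but not dependency-preserving

Lossless test: (C, D, F)⁺ = {C, D, F, G, I}, which contains all of one fragment — lossless.
Dependency preservation: the restricted closure of {E} across the fragments never reaches {I}, so E → I cannot be enforced without a join — not preserved.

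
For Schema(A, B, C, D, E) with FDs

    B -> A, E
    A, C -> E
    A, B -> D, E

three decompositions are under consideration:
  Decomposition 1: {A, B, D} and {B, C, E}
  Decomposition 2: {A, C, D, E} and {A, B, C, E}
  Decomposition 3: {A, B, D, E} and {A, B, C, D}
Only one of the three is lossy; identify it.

Decomposition 1: common = {B}, closure = {A, B, D, E} → lossless.
Decomposition 2: common = {A, C, E}, closure = {A, C, E} → lossy.
Decomposition 3: common = {A, B, D}, closure = {A, B, D, E} → lossless.

Decomposition 2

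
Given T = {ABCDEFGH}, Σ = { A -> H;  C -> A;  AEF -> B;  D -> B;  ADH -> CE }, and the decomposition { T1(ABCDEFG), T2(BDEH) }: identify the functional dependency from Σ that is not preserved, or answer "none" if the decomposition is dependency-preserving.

Check A → H: no single fragment contains all of {AH}, and the restricted closure of {A} across the fragments never reaches {H}.
C → A is preserved.
AEF → B is preserved.
D → B is preserved.
ADH → CE is preserved.

A -> H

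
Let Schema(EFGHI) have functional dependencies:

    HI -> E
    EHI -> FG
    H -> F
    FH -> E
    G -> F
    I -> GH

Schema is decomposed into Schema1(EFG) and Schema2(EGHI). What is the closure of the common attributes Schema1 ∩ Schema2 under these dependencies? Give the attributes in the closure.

Schema1 ∩ Schema2 = {EG}.
G → F applies, adding F
Closure: {EFG}.

EFG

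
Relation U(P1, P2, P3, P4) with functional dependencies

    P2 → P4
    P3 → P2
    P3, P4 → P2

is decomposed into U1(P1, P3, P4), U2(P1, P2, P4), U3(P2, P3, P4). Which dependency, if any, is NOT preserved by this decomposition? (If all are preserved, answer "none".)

none

P2 → P4 lies within U2.
P3 → P2 lies within U3.
P3, P4 → P2 lies within U3.
Every dependency is enforceable on the fragments, so the decomposition is dependency-preserving.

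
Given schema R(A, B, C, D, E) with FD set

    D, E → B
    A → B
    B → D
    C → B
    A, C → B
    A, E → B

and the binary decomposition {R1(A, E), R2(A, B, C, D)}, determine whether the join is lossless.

No

Common attributes: R1 ∩ R2 = {A}.
Closure of {A}: A → B applies, adding B; B → D applies, adding D. So (A)⁺ = {A, B, D}.
The closure contains neither all of R1 = {A, E} nor all of R2 = {A, B, C, D}, so the common attributes are not a superkey of either fragment. The join is lossy.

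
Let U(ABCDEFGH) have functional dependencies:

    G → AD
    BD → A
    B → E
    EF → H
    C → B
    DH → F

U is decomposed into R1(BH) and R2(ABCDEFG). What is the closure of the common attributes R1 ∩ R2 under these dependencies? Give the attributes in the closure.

BE

R1 ∩ R2 = {B}.
B → E applies, adding E
Closure: {BE}.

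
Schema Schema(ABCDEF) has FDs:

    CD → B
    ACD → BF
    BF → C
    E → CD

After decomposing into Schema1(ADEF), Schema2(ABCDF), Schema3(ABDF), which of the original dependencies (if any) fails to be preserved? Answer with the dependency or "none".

Check E → CD: no single fragment contains all of {CDE}, and the restricted closure of {E} across the fragments never reaches {CD}.
CD → B is preserved.
ACD → BF is preserved.
BF → C is preserved.

E → CD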